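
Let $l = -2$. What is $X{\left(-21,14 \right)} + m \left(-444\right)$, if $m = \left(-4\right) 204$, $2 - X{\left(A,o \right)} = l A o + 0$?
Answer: $361718$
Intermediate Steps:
$X{\left(A,o \right)} = 2 + 2 A o$ ($X{\left(A,o \right)} = 2 - \left(- 2 A o + 0\right) = 2 - - 2 A o = 2 + 2 A o$)
$m = -816$
$X{\left(-21,14 \right)} + m \left(-444\right) = \left(2 + 2 \left(-21\right) 14\right) - -362304 = \left(2 - 588\right) + 362304 = -586 + 362304 = 361718$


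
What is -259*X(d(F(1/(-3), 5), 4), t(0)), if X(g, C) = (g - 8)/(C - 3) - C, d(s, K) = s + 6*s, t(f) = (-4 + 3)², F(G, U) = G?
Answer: -6475/6 ≈ -1079.2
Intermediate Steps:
t(f) = 1 (t(f) = (-1)² = 1)
d(s, K) = 7*s
X(g, C) = -C + (-8 + g)/(-3 + C) (X(g, C) = (-8 + g)/(-3 + C) - C = -C + (-8 + g)/(-3 + C))
-259*X(d(F(1/(-3), 5), 4), t(0)) = -259*(-8 + 7/(-3) - 1*1² + 3*1)/(-3 + 1) = -259*(-8 + 7*(-⅓) - 1*1 + 3)/(-2) = -(-259)*(-8 - 7/3 - 1 + 3)/2 = -(-259)*(-25)/(2*3) = -259*25/6 = -6475/6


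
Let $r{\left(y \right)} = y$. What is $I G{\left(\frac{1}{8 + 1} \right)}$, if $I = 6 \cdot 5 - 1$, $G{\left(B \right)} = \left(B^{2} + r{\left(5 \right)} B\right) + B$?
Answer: $\frac{1595}{81} \approx 19.691$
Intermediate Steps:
$G{\left(B \right)} = B^{2} + 6 B$ ($G{\left(B \right)} = \left(B^{2} + 5 B\right) + B = B^{2} + 6 B$)
$I = 29$ ($I = 30 - 1 = 29$)
$I G{\left(\frac{1}{8 + 1} \right)} = 29 \frac{6 + \frac{1}{8 + 1}}{8 + 1} = 29 \frac{6 + \frac{1}{9}}{9} = 29 \cdot \frac{1}{9} \cdot \frac{55}{9} = 29 \cdot \frac{55}{81} = \frac{1595}{81}$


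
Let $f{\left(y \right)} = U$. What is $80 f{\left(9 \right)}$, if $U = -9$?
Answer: $-720$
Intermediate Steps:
$f{\left(y \right)} = -9$
$80 f{\left(9 \right)} = 80 \left(-9\right) = -720$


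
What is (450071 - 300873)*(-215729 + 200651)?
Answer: -2249607444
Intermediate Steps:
(450071 - 300873)*(-215729 + 200651) = 149198*(-15078) = -2249607444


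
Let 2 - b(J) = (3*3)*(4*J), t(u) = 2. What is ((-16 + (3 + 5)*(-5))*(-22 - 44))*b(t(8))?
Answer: -258720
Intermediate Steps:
b(J) = 2 - 36*J (b(J) = 2 - 3*3*4*J = 2 - 9*4*J = 2 - 36*J)
((-16 + (3 + 5)*(-5))*(-22 - 44))*b(t(8)) = ((-16 + (3 + 5)*(-5))*(-22 - 44))*(2 - 36*2) = ((-16 + 8*(-5))*(-66))*(2 - 72) = ((-16 - 40)*(-66))*(-70) = -56*(-66)*(-70) = 3696*(-70) = -258720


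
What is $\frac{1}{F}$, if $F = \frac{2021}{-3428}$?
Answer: $- \frac{3428}{2021} \approx -1.6962$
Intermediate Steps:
$F = - \frac{2021}{3428}$ ($F = 2021 \left(- \frac{1}{3428}\right) = - \frac{2021}{3428} \approx -0.58956$)
$\frac{1}{F} = \frac{1}{- \frac{2021}{3428}} = - \frac{3428}{2021}$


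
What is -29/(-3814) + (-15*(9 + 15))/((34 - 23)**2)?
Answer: -1369531/461494 ≈ -2.9676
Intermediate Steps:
-29/(-3814) + (-15*(9 + 15))/((34 - 23)**2) = -29*(-1/3814) + (-15*24)/(11**2) = 29/3814 - 360/121 = -1369531/461494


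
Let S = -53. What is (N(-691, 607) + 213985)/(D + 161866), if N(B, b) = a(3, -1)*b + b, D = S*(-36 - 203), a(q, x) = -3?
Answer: 212771/174533 ≈ 1.2191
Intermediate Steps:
D = 12667 (D = -53*(-36 - 203) = -53*(-239) = 12667)
N(B, b) = -2*b (N(B, b) = -3*b + b = -2*b)
(N(-691, 607) + 213985)/(D + 161866) = (-2*607 + 213985)/(12667 + 161866) = (-1214 + 213985)/174533 = 212771*(1/174533) = 212771/174533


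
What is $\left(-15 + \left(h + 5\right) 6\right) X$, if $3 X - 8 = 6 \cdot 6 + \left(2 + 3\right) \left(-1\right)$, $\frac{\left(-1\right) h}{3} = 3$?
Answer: $-507$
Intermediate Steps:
$h = -9$ ($h = \left(-3\right) 3 = -9$)
$X = 13$ ($X = \frac{8}{3} + \frac{6 \cdot 6 + \left(2 + 3\right) \left(-1\right)}{3} = \frac{8}{3} + \frac{36 + 5 \left(-1\right)}{3} = \frac{8}{3} + \frac{36 - 5}{3} = \frac{8}{3} + \frac{1}{3} \cdot 31 = \frac{8}{3} + \frac{31}{3} = 13$)
$\left(-15 + \left(h + 5\right) 6\right) X = \left(-15 + \left(-9 + 5\right) 6\right) 13 = \left(-15 - 24\right) 13 = \left(-39\right) 13 = -507$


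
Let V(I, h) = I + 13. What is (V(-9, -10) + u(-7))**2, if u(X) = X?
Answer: 9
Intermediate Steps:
V(I, h) = 13 + I
(V(-9, -10) + u(-7))**2 = ((13 - 9) - 7)**2 = (4 - 7)**2 = (-3)**2 = 9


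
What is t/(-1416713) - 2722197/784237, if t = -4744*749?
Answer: -1069977052789/1111038752981 ≈ -0.96304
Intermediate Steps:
t = -3553256
t/(-1416713) - 2722197/784237 = -3553256/(-1416713) - 2722197/784237 = -3553256*(-1/1416713) - 2722197*1/784237 = 3553256/1416713 - 2722197/784237 = -1069977052789/1111038752981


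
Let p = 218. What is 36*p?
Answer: 7848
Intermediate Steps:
36*p = 36*218 = 7848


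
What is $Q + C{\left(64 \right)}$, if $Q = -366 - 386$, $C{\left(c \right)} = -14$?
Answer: $-766$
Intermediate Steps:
$Q = -752$ ($Q = -366 - 386 = -752$)
$Q + C{\left(64 \right)} = -752 - 14 = -766$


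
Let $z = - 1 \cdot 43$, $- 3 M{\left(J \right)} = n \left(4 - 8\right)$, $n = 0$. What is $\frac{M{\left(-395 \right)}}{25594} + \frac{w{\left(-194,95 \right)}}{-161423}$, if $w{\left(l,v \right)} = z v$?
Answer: $\frac{4085}{161423} \approx 0.025306$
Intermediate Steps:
$M{\left(J \right)} = 0$ ($M{\left(J \right)} = - \frac{0 \left(4 - 8\right)}{3} = - \frac{0 \left(-4\right)}{3} = \left(- \frac{1}{3}\right) 0 = 0$)
$z = -43$ ($z = \left(-1\right) 43 = -43$)
$w{\left(l,v \right)} = - 43 v$
$\frac{M{\left(-395 \right)}}{25594} + \frac{w{\left(-194,95 \right)}}{-161423} = \frac{0}{25594} + \frac{\left(-43\right) 95}{-161423} = 0 \cdot \frac{1}{25594} - - \frac{4085}{161423} = 0 + \frac{4085}{161423} = \frac{4085}{161423}$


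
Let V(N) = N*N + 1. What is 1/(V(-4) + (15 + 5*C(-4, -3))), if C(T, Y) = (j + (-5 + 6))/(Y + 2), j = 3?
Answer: 1/12 ≈ 0.083333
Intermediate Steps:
V(N) = 1 + N**2 (V(N) = N**2 + 1 = 1 + N**2)
C(T, Y) = 4/(2 + Y) (C(T, Y) = (3 + (-5 + 6))/(Y + 2) = (3 + 1)/(2 + Y) = 4/(2 + Y))
1/(V(-4) + (15 + 5*C(-4, -3))) = 1/((1 + (-4)**2) + (15 + 5*(4/(2 - 3)))) = 1/((1 + 16) + (15 + 5*(4/(-1)))) = 1/(17 + (15 + 5*(4*(-1)))) = 1/(17 + (15 + 5*(-4))) = 1/(17 + (15 - 20)) = 1/(17 - 5) = 1/12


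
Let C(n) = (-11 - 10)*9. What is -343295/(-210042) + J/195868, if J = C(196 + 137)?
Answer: 33600403561/20570253228 ≈ 1.6334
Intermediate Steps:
C(n) = -189 (C(n) = -21*9 = -189)
J = -189
-343295/(-210042) + J/195868 = -343295/(-210042) - 189/195868 = -343295*(-1/210042) - 189*1/195868 = 343295/210042 - 189/195868 = 33600403561/20570253228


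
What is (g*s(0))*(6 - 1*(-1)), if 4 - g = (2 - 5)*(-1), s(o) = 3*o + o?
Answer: 0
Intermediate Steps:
s(o) = 4*o
g = 1 (g = 4 - (2 - 5)*(-1) = 4 - (-3)*(-1) = 4 - 1*3 = 4 - 3 = 1)
(g*s(0))*(6 - 1*(-1)) = (1*(4*0))*(6 - 1*(-1)) = (1*0)*(6 + 1) = 0*7 = 0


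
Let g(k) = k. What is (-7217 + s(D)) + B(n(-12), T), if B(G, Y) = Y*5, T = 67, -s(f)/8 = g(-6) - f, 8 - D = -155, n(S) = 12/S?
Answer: -5530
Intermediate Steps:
D = 163 (D = 8 - 1*(-155) = 8 + 155 = 163)
s(f) = 48 + 8*f (s(f) = -8*(-6 - f) = 48 + 8*f)
B(G, Y) = 5*Y
(-7217 + s(D)) + B(n(-12), T) = (-7217 + (48 + 8*163)) + 5*67 = (-7217 + (48 + 1304)) + 335 = (-7217 + 1352) + 335 = -5865 + 335 = -5530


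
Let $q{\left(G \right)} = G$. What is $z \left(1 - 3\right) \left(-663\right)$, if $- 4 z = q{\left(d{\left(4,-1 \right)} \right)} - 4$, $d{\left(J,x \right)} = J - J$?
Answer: $1326$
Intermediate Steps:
$d{\left(J,x \right)} = 0$
$z = 1$ ($z = - \frac{0 - 4}{4} = \left(- \frac{1}{4}\right) \left(-4\right) = 1$)
$z \left(1 - 3\right) \left(-663\right) = 1 \left(1 - 3\right) \left(-663\right) = 1 \left(-2\right) \left(-663\right) = \left(-2\right) \left(-663\right) = 1326$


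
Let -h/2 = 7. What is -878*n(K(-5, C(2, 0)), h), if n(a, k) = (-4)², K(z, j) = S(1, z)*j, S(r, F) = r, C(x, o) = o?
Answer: -14048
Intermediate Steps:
h = -14 (h = -2*7 = -14)
K(z, j) = j (K(z, j) = 1*j = j)
n(a, k) = 16
-878*n(K(-5, C(2, 0)), h) = -878*16 = -14048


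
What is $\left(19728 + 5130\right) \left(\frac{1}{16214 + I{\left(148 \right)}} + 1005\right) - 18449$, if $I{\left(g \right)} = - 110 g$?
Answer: $\frac{274598108}{11} \approx 2.4963 \cdot 10^{7}$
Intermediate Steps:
$\left(19728 + 5130\right) \left(\frac{1}{16214 + I{\left(148 \right)}} + 1005\right) - 18449 = \left(19728 + 5130\right) \left(\frac{1}{16214 - 16280} + 1005\right) - 18449 = 24858 \left(\frac{1}{16214 - 16280} + 1005\right) - 18449 = 24858 \left(\frac{1}{-66} + 1005\right) - 18449 = 24858 \left(- \frac{1}{66} + 1005\right) - 18449 = 24858 \cdot \frac{66329}{66} - 18449 = \frac{274801047}{11} - 18449 = \frac{274598108}{11}$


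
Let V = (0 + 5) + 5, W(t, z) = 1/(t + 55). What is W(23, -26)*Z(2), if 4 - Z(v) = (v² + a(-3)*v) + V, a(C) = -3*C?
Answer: -14/39 ≈ -0.35897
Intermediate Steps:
W(t, z) = 1/(55 + t)
V = 10 (V = 5 + 5 = 10)
Z(v) = -6 - v² - 9*v (Z(v) = 4 - ((v² + (-3*(-3))*v) + 10) = 4 - ((v² + 9*v) + 10) = 4 - (10 + v² + 9*v) = 4 + (-10 - v² - 9*v) = -6 - v² - 9*v)
W(23, -26)*Z(2) = (-6 - 1*2² - 9*2)/(55 + 23) = (-6 - 1*4 - 18)/78 = (-6 - 4 - 18)/78 = (1/78)*(-28) = -14/39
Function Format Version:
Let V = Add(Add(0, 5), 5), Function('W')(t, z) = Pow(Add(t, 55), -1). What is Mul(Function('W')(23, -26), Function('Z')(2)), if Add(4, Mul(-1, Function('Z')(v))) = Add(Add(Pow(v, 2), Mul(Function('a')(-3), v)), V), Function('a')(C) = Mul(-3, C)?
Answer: Rational(-14, 39) ≈ -0.35897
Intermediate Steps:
Function('W')(t, z) = Pow(Add(55, t), -1)
V = 10 (V = Add(5, 5) = 10)
Function('Z')(v) = Add(-6, Mul(-1, Pow(v, 2)), Mul(-9, v)) (Function('Z')(v) = Add(4, Mul(-1, Add(Add(Pow(v, 2), Mul(Mul(-3, -3), v)), 10))) = Add(4, Mul(-1, Add(Add(Pow(v, 2), Mul(9, v)), 10))) = Add(4, Mul(-1, Add(10, Pow(v, 2), Mul(9, v)))) = Add(4, Add(-10, Mul(-1, Pow(v, 2)), Mul(-9, v))) = Add(-6, Mul(-1, Pow(v, 2)), Mul(-9, v)))
Mul(Function('W')(23, -26), Function('Z')(2)) = Mul(Pow(Add(55, 23), -1), Add(-6, Mul(-1, Pow(2, 2)), Mul(-9, 2))) = Mul(Pow(78, -1), Add(-6, Mul(-1, 4), -18)) = Mul(Rational(1, 78), Add(-6, -4, -18)) = Mul(Rational(1, 78), -28) = Rational(-14, 39)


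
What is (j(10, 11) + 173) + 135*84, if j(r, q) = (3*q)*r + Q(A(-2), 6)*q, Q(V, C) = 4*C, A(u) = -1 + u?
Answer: 12107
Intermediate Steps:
j(r, q) = 24*q + 3*q*r (j(r, q) = (3*q)*r + (4*6)*q = 3*q*r + 24*q = 24*q + 3*q*r)
(j(10, 11) + 173) + 135*84 = (3*11*(8 + 10) + 173) + 135*84 = (3*11*18 + 173) + 11340 = (594 + 173) + 11340 = 767 + 11340 = 12107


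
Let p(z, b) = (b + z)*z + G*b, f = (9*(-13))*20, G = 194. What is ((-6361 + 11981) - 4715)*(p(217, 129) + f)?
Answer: 88480040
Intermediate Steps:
f = -2340 (f = -117*20 = -2340)
p(z, b) = 194*b + z*(b + z) (p(z, b) = (b + z)*z + 194*b = z*(b + z) + 194*b = 194*b + z*(b + z))
((-6361 + 11981) - 4715)*(p(217, 129) + f) = ((-6361 + 11981) - 4715)*((217² + 194*129 + 129*217) - 2340) = (5620 - 4715)*((47089 + 25026 + 27993) - 2340) = 905*(100108 - 2340) = 905*97768 = 88480040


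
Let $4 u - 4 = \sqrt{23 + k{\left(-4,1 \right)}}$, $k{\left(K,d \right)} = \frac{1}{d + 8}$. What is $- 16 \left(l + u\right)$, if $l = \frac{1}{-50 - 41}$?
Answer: $- \frac{1440}{91} - \frac{16 \sqrt{13}}{3} \approx -35.054$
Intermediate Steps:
$k{\left(K,d \right)} = \frac{1}{8 + d}$
$l = - \frac{1}{91}$ ($l = \frac{1}{-91} = - \frac{1}{91} \approx -0.010989$)
$u = 1 + \frac{\sqrt{13}}{3}$ ($u = 1 + \frac{\sqrt{23 + \frac{1}{8 + 1}}}{4} = 1 + \frac{\sqrt{23 + \frac{1}{9}}}{4} = 1 + \frac{\sqrt{\frac{208}{9}}}{4} = 1 + \frac{\frac{4}{3} \sqrt{13}}{4} = 1 + \frac{\sqrt{13}}{3} \approx 2.2019$)
$- 16 \left(l + u\right) = - 16 \left(- \frac{1}{91} + \left(1 + \frac{\sqrt{13}}{3}\right)\right) = - 16 \left(\frac{90}{91} + \frac{\sqrt{13}}{3}\right) = - \frac{1440}{91} - \frac{16 \sqrt{13}}{3}$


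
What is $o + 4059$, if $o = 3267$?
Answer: $7326$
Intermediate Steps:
$o + 4059 = 3267 + 4059 = 7326$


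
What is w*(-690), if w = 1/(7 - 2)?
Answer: -138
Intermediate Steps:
w = ⅕ (w = 1/5 = ⅕ ≈ 0.20000)
w*(-690) = (⅕)*(-690) = -138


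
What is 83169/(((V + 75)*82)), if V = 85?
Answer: 83169/13120 ≈ 6.3391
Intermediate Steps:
83169/(((V + 75)*82)) = 83169/(((85 + 75)*82)) = 83169/((160*82)) = 83169/13120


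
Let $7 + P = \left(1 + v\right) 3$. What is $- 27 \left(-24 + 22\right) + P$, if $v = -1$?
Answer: $47$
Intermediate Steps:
$P = -7$ ($P = -7 + \left(1 - 1\right) 3 = -7 + 0 \cdot 3 = -7 + 0 = -7$)
$- 27 \left(-24 + 22\right) + P = - 27 \left(-24 + 22\right) - 7 = \left(-27\right) \left(-2\right) - 7 = 54 - 7 = 47$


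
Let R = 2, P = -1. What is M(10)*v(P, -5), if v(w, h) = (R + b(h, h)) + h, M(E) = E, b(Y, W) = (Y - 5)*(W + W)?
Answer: 970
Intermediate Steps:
b(Y, W) = 2*W*(-5 + Y) (b(Y, W) = (-5 + Y)*(2*W) = 2*W*(-5 + Y))
v(w, h) = 2 + h + 2*h*(-5 + h) (v(w, h) = (2 + 2*h*(-5 + h)) + h = 2 + h + 2*h*(-5 + h))
M(10)*v(P, -5) = 10*(2 - 5 + 2*(-5)*(-5 - 5)) = 10*(2 - 5 + 2*(-5)*(-10)) = 10*(2 - 5 + 100) = 10*97 = 970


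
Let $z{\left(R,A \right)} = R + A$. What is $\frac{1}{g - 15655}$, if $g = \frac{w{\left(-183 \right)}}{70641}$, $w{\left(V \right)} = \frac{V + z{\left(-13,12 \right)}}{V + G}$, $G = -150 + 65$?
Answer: $- \frac{4732947}{74094285239} \approx -6.3877 \cdot 10^{-5}$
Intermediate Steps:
$z{\left(R,A \right)} = A + R$
$G = -85$
$w{\left(V \right)} = \frac{-1 + V}{-85 + V}$ ($w{\left(V \right)} = \frac{V + \left(12 - 13\right)}{V - 85} = \frac{V - 1}{-85 + V} = \frac{-1 + V}{-85 + V}$)
$g = \frac{46}{4732947}$ ($g = \frac{\frac{1}{-85 - 183} \left(-1 - 183\right)}{70641} = \frac{1}{-268} \left(-184\right) \frac{1}{70641} = \left(- \frac{1}{268}\right) \left(-184\right) \frac{1}{70641} = \frac{46}{67} \cdot \frac{1}{70641} = \frac{46}{4732947} \approx 9.7191 \cdot 10^{-6}$)
$\frac{1}{g - 15655} = \frac{1}{\frac{46}{4732947} - 15655} = \frac{1}{- \frac{74094285239}{4732947}} = - \frac{4732947}{74094285239}$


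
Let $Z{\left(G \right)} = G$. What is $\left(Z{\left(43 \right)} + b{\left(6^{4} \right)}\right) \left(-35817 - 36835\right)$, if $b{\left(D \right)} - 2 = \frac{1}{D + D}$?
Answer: $- \frac{2118550483}{648} \approx -3.2694 \cdot 10^{6}$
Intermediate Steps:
$b{\left(D \right)} = 2 + \frac{1}{2 D}$ ($b{\left(D \right)} = 2 + \frac{1}{D + D} = 2 + \frac{1}{2 D}$)
$\left(Z{\left(43 \right)} + b{\left(6^{4} \right)}\right) \left(-35817 - 36835\right) = \left(43 + \left(2 + \frac{1}{2 \cdot 6^{4}}\right)\right) \left(-35817 - 36835\right) = \left(43 + \left(2 + \frac{1}{2 \cdot 1296}\right)\right) \left(-72652\right) = \left(43 + \left(2 + \frac{1}{2} \cdot \frac{1}{1296}\right)\right) \left(-72652\right) = \left(43 + \left(2 + \frac{1}{2592}\right)\right) \left(-72652\right) = \left(43 + \frac{5185}{2592}\right) \left(-72652\right) = \frac{116641}{2592} \left(-72652\right) = - \frac{2118550483}{648}$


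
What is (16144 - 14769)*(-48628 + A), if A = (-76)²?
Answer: -58921500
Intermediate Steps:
A = 5776
(16144 - 14769)*(-48628 + A) = (16144 - 14769)*(-48628 + 5776) = 1375*(-42852) = -58921500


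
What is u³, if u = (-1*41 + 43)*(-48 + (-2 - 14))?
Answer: -2097152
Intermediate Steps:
u = -128 (u = (-41 + 43)*(-48 - 16) = 2*(-64) = -128)
u³ = (-128)³ = -2097152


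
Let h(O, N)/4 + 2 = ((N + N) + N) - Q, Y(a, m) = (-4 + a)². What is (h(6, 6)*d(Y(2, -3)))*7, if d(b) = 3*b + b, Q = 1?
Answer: 6720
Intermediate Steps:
h(O, N) = -12 + 12*N (h(O, N) = -8 + 4*(((N + N) + N) - 1*1) = -8 + 4*((2*N + N) - 1) = -8 + 4*(3*N - 1) = -8 + 4*(-1 + 3*N) = -8 + (-4 + 12*N) = -12 + 12*N)
d(b) = 4*b
(h(6, 6)*d(Y(2, -3)))*7 = ((-12 + 12*6)*(4*(-4 + 2)²))*7 = ((-12 + 72)*(4*(-2)²))*7 = (60*(4*4))*7 = (60*16)*7 = 960*7 = 6720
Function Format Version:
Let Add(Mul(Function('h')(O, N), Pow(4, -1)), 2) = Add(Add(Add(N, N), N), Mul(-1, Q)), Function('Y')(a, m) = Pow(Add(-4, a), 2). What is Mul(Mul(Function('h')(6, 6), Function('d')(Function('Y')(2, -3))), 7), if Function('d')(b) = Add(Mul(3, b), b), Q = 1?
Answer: 6720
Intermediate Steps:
Function('h')(O, N) = Add(-12, Mul(12, N)) (Function('h')(O, N) = Add(-8, Mul(4, Add(Add(Add(N, N), N), Mul(-1, 1)))) = Add(-8, Mul(4, Add(Add(Mul(2, N), N), -1))) = Add(-8, Mul(4, Add(Mul(3, N), -1))) = Add(-8, Mul(4, Add(-1, Mul(3, N)))) = Add(-8, Add(-4, Mul(12, N))) = Add(-12, Mul(12, N)))
Function('d')(b) = Mul(4, b)
Mul(Mul(Function('h')(6, 6), Function('d')(Function('Y')(2, -3))), 7) = Mul(Mul(Add(-12, Mul(12, 6)), Mul(4, Pow(Add(-4, 2), 2))), 7) = Mul(Mul(Add(-12, 72), Mul(4, Pow(-2, 2))), 7) = Mul(Mul(60, Mul(4, 4)), 7) = Mul(Mul(60, 16), 7) = Mul(960, 7) = 6720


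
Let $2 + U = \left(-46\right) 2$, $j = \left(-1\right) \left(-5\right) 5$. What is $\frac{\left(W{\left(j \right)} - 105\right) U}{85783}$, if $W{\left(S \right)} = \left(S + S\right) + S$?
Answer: $\frac{2820}{85783} \approx 0.032874$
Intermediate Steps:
$j = 25$ ($j = 5 \cdot 5 = 25$)
$U = -94$ ($U = -2 - 92 = -94$)
$W{\left(S \right)} = 3 S$ ($W{\left(S \right)} = 2 S + S = 3 S$)
$\frac{\left(W{\left(j \right)} - 105\right) U}{85783} = \frac{\left(3 \cdot 25 - 105\right) \left(-94\right)}{85783} = \left(75 - 105\right) \left(-94\right) \frac{1}{85783} = \left(-30\right) \left(-94\right) \frac{1}{85783} = 2820 \cdot \frac{1}{85783} = \frac{2820}{85783}$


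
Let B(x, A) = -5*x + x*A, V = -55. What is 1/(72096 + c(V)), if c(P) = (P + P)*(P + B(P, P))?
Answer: -1/284854 ≈ -3.5106e-6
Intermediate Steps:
B(x, A) = -5*x + A*x
c(P) = 2*P*(P + P*(-5 + P)) (c(P) = (P + P)*(P + P*(-5 + P)) = (2*P)*(P + P*(-5 + P)) = 2*P*(P + P*(-5 + P)))
1/(72096 + c(V)) = 1/(72096 + 2*(-55)**2*(-4 - 55)) = 1/(72096 + 2*3025*(-59)) = 1/(72096 - 356950) = 1/(-284854) = -1/284854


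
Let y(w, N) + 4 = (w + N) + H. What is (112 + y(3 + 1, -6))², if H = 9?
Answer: 13225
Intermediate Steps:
y(w, N) = 5 + N + w (y(w, N) = -4 + ((w + N) + 9) = -4 + ((N + w) + 9) = -4 + (9 + N + w) = 5 + N + w)
(112 + y(3 + 1, -6))² = (112 + (5 - 6 + (3 + 1)))² = (112 + (5 - 6 + 4))² = (112 + 3)² = 115² = 13225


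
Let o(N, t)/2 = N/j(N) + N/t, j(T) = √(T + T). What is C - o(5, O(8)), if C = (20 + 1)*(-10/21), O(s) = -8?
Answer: -35/4 - √10 ≈ -11.912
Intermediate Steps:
C = -10 (C = 21*(-10*1/21) = 21*(-10/21) = -10)
j(T) = √2*√T (j(T) = √(2*T) = √2*√T)
o(N, t) = √2*√N + 2*N/t (o(N, t) = 2*(N/((√2*√N)) + N/t) = 2*(N*(√2/(2*√N)) + N/t) = 2*(√2*√N/2 + N/t) = 2*(N/t + √2*√N/2) = √2*√N + 2*N/t)
C - o(5, O(8)) = -10 - (√2*√5 + 2*5/(-8)) = -10 - (√10 + 2*5*(-⅛)) = -10 - (√10 - 5/4) = -10 - (-5/4 + √10) = -10 + (5/4 - √10) = -35/4 - √10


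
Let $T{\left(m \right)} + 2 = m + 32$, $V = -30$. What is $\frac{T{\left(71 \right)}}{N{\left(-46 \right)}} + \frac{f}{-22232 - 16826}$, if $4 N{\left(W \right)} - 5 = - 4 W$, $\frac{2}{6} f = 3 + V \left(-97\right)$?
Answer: $\frac{14127761}{7381962} \approx 1.9138$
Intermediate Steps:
$T{\left(m \right)} = 30 + m$ ($T{\left(m \right)} = -2 + \left(m + 32\right) = -2 + \left(32 + m\right) = 30 + m$)
$f = 8739$ ($f = 3 \left(3 - -2910\right) = 3 \left(3 + 2910\right) = 3 \cdot 2913 = 8739$)
$N{\left(W \right)} = \frac{5}{4} - W$ ($N{\left(W \right)} = \frac{5}{4} + \frac{\left(-4\right) W}{4} = \frac{5}{4} - W$)
$\frac{T{\left(71 \right)}}{N{\left(-46 \right)}} + \frac{f}{-22232 - 16826} = \frac{30 + 71}{\frac{5}{4} - -46} + \frac{8739}{-22232 - 16826} = \frac{101}{\frac{5}{4} + 46} + \frac{8739}{-22232 - 16826} = \frac{101}{\frac{189}{4}} + \frac{8739}{-39058} = 101 \cdot \frac{4}{189} + 8739 \left(- \frac{1}{39058}\right) = \frac{404}{189} - \frac{8739}{39058} = \frac{14127761}{7381962}$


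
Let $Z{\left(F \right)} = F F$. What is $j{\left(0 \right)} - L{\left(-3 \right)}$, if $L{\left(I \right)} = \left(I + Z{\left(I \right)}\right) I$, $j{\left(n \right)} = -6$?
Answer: $12$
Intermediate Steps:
$Z{\left(F \right)} = F^{2}$
$L{\left(I \right)} = I \left(I + I^{2}\right)$ ($L{\left(I \right)} = \left(I + I^{2}\right) I = I \left(I + I^{2}\right)$)
$j{\left(0 \right)} - L{\left(-3 \right)} = -6 - \left(-3\right)^{2} \left(1 - 3\right) = -6 - 9 \left(-2\right) = -6 - -18 = -6 + 18 = 12$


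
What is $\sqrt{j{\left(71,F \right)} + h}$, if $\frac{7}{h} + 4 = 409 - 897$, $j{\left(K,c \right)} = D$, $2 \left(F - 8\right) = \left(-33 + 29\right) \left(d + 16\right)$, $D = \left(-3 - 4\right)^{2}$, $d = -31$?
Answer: $\frac{\sqrt{2964423}}{246} \approx 6.999$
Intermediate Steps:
$D = 49$ ($D = \left(-7\right)^{2} = 49$)
$F = 38$ ($F = 8 + \frac{\left(-33 + 29\right) \left(-31 + 16\right)}{2} = 8 + \frac{\left(-4\right) \left(-15\right)}{2} = 8 + \frac{1}{2} \cdot 60 = 8 + 30 = 38$)
$j{\left(K,c \right)} = 49$
$h = - \frac{7}{492}$ ($h = \frac{7}{-4 + \left(409 - 897\right)} = \frac{7}{-4 - 488} = \frac{7}{-492} = 7 \left(- \frac{1}{492}\right) = - \frac{7}{492} \approx -0.014228$)
$\sqrt{j{\left(71,F \right)} + h} = \sqrt{49 - \frac{7}{492}} = \sqrt{\frac{24101}{492}} = \frac{\sqrt{2964423}}{246}$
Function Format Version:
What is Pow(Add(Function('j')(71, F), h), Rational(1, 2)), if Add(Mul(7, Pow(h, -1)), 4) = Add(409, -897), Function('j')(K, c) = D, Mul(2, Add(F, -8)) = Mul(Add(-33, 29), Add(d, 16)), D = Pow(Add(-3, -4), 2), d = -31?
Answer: Mul(Rational(1, 246), Pow(2964423, Rational(1, 2))) ≈ 6.9990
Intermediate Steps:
D = 49 (D = Pow(-7, 2) = 49)
F = 38 (F = Add(8, Mul(Rational(1, 2), Mul(Add(-33, 29), Add(-31, 16)))) = Add(8, Mul(Rational(1, 2), Mul(-4, -15))) = Add(8, Mul(Rational(1, 2), 60)) = Add(8, 30) = 38)
Function('j')(K, c) = 49
h = Rational(-7, 492) (h = Mul(7, Pow(Add(-4, Add(409, -897)), -1)) = Mul(7, Pow(Add(-4, -488), -1)) = Mul(7, Pow(-492, -1)) = Mul(7, Rational(-1, 492)) = Rational(-7, 492) ≈ -0.014228)
Pow(Add(Function('j')(71, F), h), Rational(1, 2)) = Pow(Add(49, Rational(-7, 492)), Rational(1, 2)) = Pow(Rational(24101, 492), Rational(1, 2)) = Mul(Rational(1, 246), Pow(2964423, Rational(1, 2)))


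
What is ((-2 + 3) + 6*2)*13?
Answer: 169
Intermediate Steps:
((-2 + 3) + 6*2)*13 = (1 + 12)*13 = 13*13 = 169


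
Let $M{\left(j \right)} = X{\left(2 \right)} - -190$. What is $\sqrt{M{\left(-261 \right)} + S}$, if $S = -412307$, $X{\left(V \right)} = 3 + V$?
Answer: $4 i \sqrt{25757} \approx 641.96 i$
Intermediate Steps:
$M{\left(j \right)} = 195$ ($M{\left(j \right)} = \left(3 + 2\right) - -190 = 5 + 190 = 195$)
$\sqrt{M{\left(-261 \right)} + S} = \sqrt{195 - 412307} = \sqrt{-412112} = 4 i \sqrt{25757}$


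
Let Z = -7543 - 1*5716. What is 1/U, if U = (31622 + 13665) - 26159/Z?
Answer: 13259/600486492 ≈ 2.2080e-5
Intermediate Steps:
Z = -13259 (Z = -7543 - 5716 = -13259)
U = 600486492/13259 (U = (31622 + 13665) - 26159/(-13259) = 45287 - 26159*(-1/13259) = 45287 + 26159/13259 = 600486492/13259 ≈ 45289.)
1/U = 1/(600486492/13259) = 13259/600486492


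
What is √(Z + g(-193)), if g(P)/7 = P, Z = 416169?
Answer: √414818 ≈ 644.06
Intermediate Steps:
g(P) = 7*P
√(Z + g(-193)) = √(416169 + 7*(-193)) = √(416169 - 1351) = √414818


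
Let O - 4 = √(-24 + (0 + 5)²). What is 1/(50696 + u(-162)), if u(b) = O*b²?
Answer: 1/181916 ≈ 5.4970e-6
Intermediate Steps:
O = 5 (O = 4 + √(-24 + (0 + 5)²) = 4 + √(-24 + 5²) = 4 + √(-24 + 25) = 4 + √1 = 4 + 1 = 5)
u(b) = 5*b²
1/(50696 + u(-162)) = 1/(50696 + 5*(-162)²) = 1/(50696 + 5*26244) = 1/(50696 + 131220) = 1/181916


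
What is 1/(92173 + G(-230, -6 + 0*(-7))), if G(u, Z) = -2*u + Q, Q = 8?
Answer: 1/92641 ≈ 1.0794e-5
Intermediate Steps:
G(u, Z) = 8 - 2*u (G(u, Z) = -2*u + 8 = 8 - 2*u)
1/(92173 + G(-230, -6 + 0*(-7))) = 1/(92173 + (8 - 2*(-230))) = 1/(92173 + (8 + 460)) = 1/(92173 + 468) = 1/92641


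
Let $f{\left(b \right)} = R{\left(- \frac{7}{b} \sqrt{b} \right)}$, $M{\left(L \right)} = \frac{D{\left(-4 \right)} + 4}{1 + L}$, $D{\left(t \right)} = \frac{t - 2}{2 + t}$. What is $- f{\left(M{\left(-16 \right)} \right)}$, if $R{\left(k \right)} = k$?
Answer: $- i \sqrt{105} \approx - 10.247 i$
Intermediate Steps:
$D{\left(t \right)} = \frac{-2 + t}{2 + t}$
$M{\left(L \right)} = \frac{7}{1 + L}$ ($M{\left(L \right)} = \frac{\frac{-2 - 4}{2 - 4} + 4}{1 + L} = \frac{\frac{1}{-2} \left(-6\right) + 4}{1 + L} = \frac{\left(- \frac{1}{2}\right) \left(-6\right) + 4}{1 + L} = \frac{3 + 4}{1 + L} = \frac{7}{1 + L}$)
$f{\left(b \right)} = - \frac{7}{\sqrt{b}}$ ($f{\left(b \right)} = - \frac{7}{b} \sqrt{b} = - \frac{7}{\sqrt{b}}$)
$- f{\left(M{\left(-16 \right)} \right)} = - \frac{-7}{\sqrt{7} \frac{i \sqrt{15}}{15}} = - \frac{-7}{\frac{1}{15} i \sqrt{105}} = - \left(-7\right) \left(- \frac{i \sqrt{105}}{7}\right) = - i \sqrt{105}$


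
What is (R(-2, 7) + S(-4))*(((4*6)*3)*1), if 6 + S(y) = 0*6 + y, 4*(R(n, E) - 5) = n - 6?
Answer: -504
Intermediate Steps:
R(n, E) = 7/2 + n/4 (R(n, E) = 5 + (n - 6)/4 = 5 + (-6 + n)/4 = 5 + (-3/2 + n/4) = 7/2 + n/4)
S(y) = -6 + y (S(y) = -6 + (0*6 + y) = -6 + (0 + y) = -6 + y)
(R(-2, 7) + S(-4))*(((4*6)*3)*1) = ((7/2 + (¼)*(-2)) + (-6 - 4))*(((4*6)*3)*1) = ((7/2 - ½) - 10)*((24*3)*1) = (3 - 10)*(72*1) = -7*72 = -504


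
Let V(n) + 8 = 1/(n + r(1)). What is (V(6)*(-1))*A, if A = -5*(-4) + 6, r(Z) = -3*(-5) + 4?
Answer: 5174/25 ≈ 206.96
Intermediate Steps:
r(Z) = 19 (r(Z) = 15 + 4 = 19)
A = 26 (A = 20 + 6 = 26)
V(n) = -8 + 1/(19 + n) (V(n) = -8 + 1/(n + 19) = -8 + 1/(19 + n))
(V(6)*(-1))*A = (((-151 - 8*6)/(19 + 6))*(-1))*26 = (((-151 - 48)/25)*(-1))*26 = (((1/25)*(-199))*(-1))*26 = -199/25*(-1)*26 = (199/25)*26 = 5174/25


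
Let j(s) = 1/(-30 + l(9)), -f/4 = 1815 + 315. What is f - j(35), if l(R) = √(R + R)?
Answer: -1252435/147 + √2/294 ≈ -8520.0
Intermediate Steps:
l(R) = √2*√R (l(R) = √(2*R) = √2*√R)
f = -8520 (f = -4*(1815 + 315) = -4*2130 = -8520)
j(s) = 1/(-30 + 3*√2) (j(s) = 1/(-30 + √2*√9) = 1/(-30 + √2*3) = 1/(-30 + 3*√2))
f - j(35) = -8520 - (-5/147 - √2/294) = -8520 + (5/147 + √2/294) = -1252435/147 + √2/294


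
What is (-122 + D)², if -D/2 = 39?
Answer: 40000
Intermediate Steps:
D = -78 (D = -2*39 = -78)
(-122 + D)² = (-122 - 78)² = (-200)² = 40000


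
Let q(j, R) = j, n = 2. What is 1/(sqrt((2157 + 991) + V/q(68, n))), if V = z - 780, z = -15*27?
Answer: 2*sqrt(3618943)/212879 ≈ 0.017873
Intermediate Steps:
z = -405
V = -1185 (V = -405 - 780 = -1185)
1/(sqrt((2157 + 991) + V/q(68, n))) = 1/(sqrt((2157 + 991) - 1185/68)) = 1/(sqrt(3148 - 1185*1/68)) = 1/(sqrt(3148 - 1185/68)) = 1/(sqrt(212879/68)) = 1/(sqrt(3618943)/34) = 2*sqrt(3618943)/212879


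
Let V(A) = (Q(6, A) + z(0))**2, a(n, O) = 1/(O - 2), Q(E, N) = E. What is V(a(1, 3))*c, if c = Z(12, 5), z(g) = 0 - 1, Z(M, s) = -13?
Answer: -325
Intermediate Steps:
z(g) = -1
a(n, O) = 1/(-2 + O)
c = -13
V(A) = 25 (V(A) = (6 - 1)**2 = 5**2 = 25)
V(a(1, 3))*c = 25*(-13) = -325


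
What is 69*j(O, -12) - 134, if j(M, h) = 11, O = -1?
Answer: 625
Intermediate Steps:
69*j(O, -12) - 134 = 69*11 - 134 = 759 - 134 = 625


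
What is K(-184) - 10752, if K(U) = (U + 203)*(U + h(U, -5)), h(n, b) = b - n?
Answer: -10847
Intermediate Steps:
K(U) = -1015 - 5*U (K(U) = (U + 203)*(U + (-5 - U)) = (203 + U)*(-5) = -1015 - 5*U)
K(-184) - 10752 = (-1015 - 5*(-184)) - 10752 = (-1015 + 920) - 10752 = -95 - 10752 = -10847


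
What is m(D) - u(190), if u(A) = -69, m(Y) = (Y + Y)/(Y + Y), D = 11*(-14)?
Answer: 70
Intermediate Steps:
D = -154
m(Y) = 1 (m(Y) = (2*Y)/((2*Y)) = (2*Y)*(1/(2*Y)) = 1)
m(D) - u(190) = 1 - 1*(-69) = 1 + 69 = 70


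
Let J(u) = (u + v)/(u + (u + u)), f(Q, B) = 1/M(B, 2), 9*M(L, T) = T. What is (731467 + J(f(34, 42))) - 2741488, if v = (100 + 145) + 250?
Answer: -2009984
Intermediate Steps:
M(L, T) = T/9
v = 495 (v = 245 + 250 = 495)
f(Q, B) = 9/2 (f(Q, B) = 1/((⅑)*2) = 1/(2/9) = 9/2)
J(u) = (495 + u)/(3*u) (J(u) = (u + 495)/(u + (u + u)) = (495 + u)/(u + 2*u) = (495 + u)/((3*u)) = (495 + u)*(1/(3*u)) = (495 + u)/(3*u))
(731467 + J(f(34, 42))) - 2741488 = (731467 + (495 + 9/2)/(3*(9/2))) - 2741488 = (731467 + (⅓)*(2/9)*(999/2)) - 2741488 = (731467 + 37) - 2741488 = 731504 - 2741488 = -2009984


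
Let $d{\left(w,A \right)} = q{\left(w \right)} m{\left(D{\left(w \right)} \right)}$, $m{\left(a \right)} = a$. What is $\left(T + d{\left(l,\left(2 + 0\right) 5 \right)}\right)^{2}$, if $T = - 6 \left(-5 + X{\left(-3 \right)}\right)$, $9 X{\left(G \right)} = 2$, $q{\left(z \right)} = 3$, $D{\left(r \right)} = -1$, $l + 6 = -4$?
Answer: $\frac{5929}{9} \approx 658.78$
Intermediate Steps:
$l = -10$ ($l = -6 - 4 = -10$)
$X{\left(G \right)} = \frac{2}{9}$ ($X{\left(G \right)} = \frac{1}{9} \cdot 2 = \frac{2}{9}$)
$d{\left(w,A \right)} = -3$ ($d{\left(w,A \right)} = 3 \left(-1\right) = -3$)
$T = \frac{86}{3}$ ($T = - 6 \left(-5 + \frac{2}{9}\right) = \left(-6\right) \left(- \frac{43}{9}\right) = \frac{86}{3} \approx 28.667$)
$\left(T + d{\left(l,\left(2 + 0\right) 5 \right)}\right)^{2} = \left(\frac{86}{3} - 3\right)^{2} = \left(\frac{77}{3}\right)^{2} = \frac{5929}{9}$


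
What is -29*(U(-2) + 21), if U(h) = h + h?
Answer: -493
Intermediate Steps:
U(h) = 2*h
-29*(U(-2) + 21) = -29*(2*(-2) + 21) = -29*(-4 + 21) = -29*17 = -493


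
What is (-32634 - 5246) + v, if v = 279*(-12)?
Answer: -41228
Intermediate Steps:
v = -3348
(-32634 - 5246) + v = (-32634 - 5246) - 3348 = -37880 - 3348 = -41228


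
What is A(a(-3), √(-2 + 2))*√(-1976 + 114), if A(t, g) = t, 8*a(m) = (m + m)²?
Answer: 63*I*√38/2 ≈ 194.18*I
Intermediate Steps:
a(m) = m²/2 (a(m) = (m + m)²/8 = (2*m)²/8 = (4*m²)/8 = m²/2)
A(a(-3), √(-2 + 2))*√(-1976 + 114) = ((½)*(-3)²)*√(-1976 + 114) = ((½)*9)*√(-1862) = 9*(7*I*√38)/2 = 63*I*√38/2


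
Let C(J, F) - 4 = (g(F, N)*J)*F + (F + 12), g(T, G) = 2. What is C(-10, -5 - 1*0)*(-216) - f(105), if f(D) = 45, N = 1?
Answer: -24021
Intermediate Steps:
C(J, F) = 16 + F + 2*F*J (C(J, F) = 4 + ((2*J)*F + (F + 12)) = 4 + (2*F*J + (12 + F)) = 4 + (12 + F + 2*F*J) = 16 + F + 2*F*J)
C(-10, -5 - 1*0)*(-216) - f(105) = (16 + (-5 - 1*0) + 2*(-5 - 1*0)*(-10))*(-216) - 1*45 = (16 + (-5 + 0) + 2*(-5 + 0)*(-10))*(-216) - 45 = (16 - 5 + 2*(-5)*(-10))*(-216) - 45 = (16 - 5 + 100)*(-216) - 45 = 111*(-216) - 45 = -23976 - 45 = -24021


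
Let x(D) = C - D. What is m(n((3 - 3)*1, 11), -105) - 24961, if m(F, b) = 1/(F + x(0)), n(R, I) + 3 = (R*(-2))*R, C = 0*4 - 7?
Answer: -249611/10 ≈ -24961.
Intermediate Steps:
C = -7 (C = 0 - 7 = -7)
n(R, I) = -3 - 2*R² (n(R, I) = -3 + (R*(-2))*R = -3 + (-2*R)*R = -3 - 2*R²)
x(D) = -7 - D
m(F, b) = 1/(-7 + F) (m(F, b) = 1/(F + (-7 - 1*0)) = 1/(F + (-7 + 0)) = 1/(F - 7) = 1/(-7 + F))
m(n((3 - 3)*1, 11), -105) - 24961 = 1/(-7 + (-3 - 2*(3 - 3)²)) - 24961 = 1/(-7 + (-3 - 2*(0*1)²)) - 24961 = 1/(-7 + (-3 - 2*0²)) - 24961 = 1/(-7 + (-3 - 2*0)) - 24961 = 1/(-7 + (-3 + 0)) - 24961 = 1/(-7 - 3) - 24961 = 1/(-10) - 24961 = -⅒ - 24961 = -249611/10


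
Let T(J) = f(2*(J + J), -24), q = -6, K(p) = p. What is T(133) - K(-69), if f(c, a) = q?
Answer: 63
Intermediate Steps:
f(c, a) = -6
T(J) = -6
T(133) - K(-69) = -6 - 1*(-69) = -6 + 69 = 63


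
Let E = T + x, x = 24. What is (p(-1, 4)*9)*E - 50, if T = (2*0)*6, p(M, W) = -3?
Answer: -698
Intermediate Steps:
T = 0 (T = 0*6 = 0)
E = 24 (E = 0 + 24 = 24)
(p(-1, 4)*9)*E - 50 = -3*9*24 - 50 = -27*24 - 50 = -648 - 50 = -698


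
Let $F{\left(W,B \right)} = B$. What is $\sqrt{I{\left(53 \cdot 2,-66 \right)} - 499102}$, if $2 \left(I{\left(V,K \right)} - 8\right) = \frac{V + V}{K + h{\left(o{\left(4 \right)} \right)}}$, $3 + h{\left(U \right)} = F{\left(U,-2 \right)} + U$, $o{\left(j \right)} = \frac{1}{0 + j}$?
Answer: $\frac{11 i \sqrt{330347598}}{283} \approx 706.47 i$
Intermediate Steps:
$o{\left(j \right)} = \frac{1}{j}$
$h{\left(U \right)} = -5 + U$ ($h{\left(U \right)} = -3 + \left(-2 + U\right) = -5 + U$)
$I{\left(V,K \right)} = 8 + \frac{V}{- \frac{19}{4} + K}$ ($I{\left(V,K \right)} = 8 + \frac{\left(V + V\right) \frac{1}{K - \left(5 - \frac{1}{4}\right)}}{2} = 8 + \frac{2 V \frac{1}{K + \left(-5 + \frac{1}{4}\right)}}{2} = 8 + \frac{2 V \frac{1}{K - \frac{19}{4}}}{2} = 8 + \frac{2 V \frac{1}{- \frac{19}{4} + K}}{2} = 8 + \frac{V}{- \frac{19}{4} + K}$)
$\sqrt{I{\left(53 \cdot 2,-66 \right)} - 499102} = \sqrt{\frac{4 \left(-38 + 53 \cdot 2 + 8 \left(-66\right)\right)}{-19 + 4 \left(-66\right)} - 499102} = \sqrt{\frac{4 \left(-38 + 106 - 528\right)}{-19 - 264} - 499102} = \sqrt{4 \frac{1}{-283} \left(-460\right) - 499102} = \sqrt{4 \left(- \frac{1}{283}\right) \left(-460\right) - 499102} = \sqrt{\frac{1840}{283} - 499102} = \sqrt{- \frac{141244026}{283}} = \frac{11 i \sqrt{330347598}}{283}$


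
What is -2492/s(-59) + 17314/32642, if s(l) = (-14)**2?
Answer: -1391970/114247 ≈ -12.184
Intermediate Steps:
s(l) = 196
-2492/s(-59) + 17314/32642 = -2492/196 + 17314/32642 = -2492*1/196 + 17314*(1/32642) = -89/7 + 8657/16321 = -1391970/114247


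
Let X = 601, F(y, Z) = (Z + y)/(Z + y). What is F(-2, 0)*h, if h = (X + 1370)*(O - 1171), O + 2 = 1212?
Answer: 76869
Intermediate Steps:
O = 1210 (O = -2 + 1212 = 1210)
F(y, Z) = 1
h = 76869 (h = (601 + 1370)*(1210 - 1171) = 1971*39 = 76869)
F(-2, 0)*h = 1*76869 = 76869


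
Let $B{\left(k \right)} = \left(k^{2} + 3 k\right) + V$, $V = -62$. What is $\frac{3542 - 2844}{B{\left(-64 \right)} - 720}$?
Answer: $\frac{349}{1561} \approx 0.22357$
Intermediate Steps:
$B{\left(k \right)} = -62 + k^{2} + 3 k$ ($B{\left(k \right)} = \left(k^{2} + 3 k\right) - 62 = -62 + k^{2} + 3 k$)
$\frac{3542 - 2844}{B{\left(-64 \right)} - 720} = \frac{3542 - 2844}{\left(-62 + \left(-64\right)^{2} + 3 \left(-64\right)\right) - 720} = \frac{698}{\left(-62 + 4096 - 192\right) - 720} = \frac{698}{3842 - 720} = \frac{698}{3122} = 698 \cdot \frac{1}{3122} = \frac{349}{1561}$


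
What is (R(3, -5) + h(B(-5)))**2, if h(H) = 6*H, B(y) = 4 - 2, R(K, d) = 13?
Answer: 625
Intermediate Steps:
B(y) = 2
(R(3, -5) + h(B(-5)))**2 = (13 + 6*2)**2 = (13 + 12)**2 = 25**2 = 625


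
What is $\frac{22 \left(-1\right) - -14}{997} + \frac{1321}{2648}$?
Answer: $\frac{1295853}{2640056} \approx 0.49084$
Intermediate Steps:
$\frac{22 \left(-1\right) - -14}{997} + \frac{1321}{2648} = \left(-22 + \left(-3 + 17\right)\right) \frac{1}{997} + 1321 \cdot \frac{1}{2648} = \left(-22 + 14\right) \frac{1}{997} + \frac{1321}{2648} = \left(-8\right) \frac{1}{997} + \frac{1321}{2648} = - \frac{8}{997} + \frac{1321}{2648} = \frac{1295853}{2640056}$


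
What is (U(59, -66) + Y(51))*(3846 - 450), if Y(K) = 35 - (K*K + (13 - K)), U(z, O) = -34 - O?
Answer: -8476416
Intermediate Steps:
Y(K) = 22 + K - K² (Y(K) = 35 - (K² + (13 - K)) = 35 - (13 + K² - K) = 35 + (-13 + K - K²) = 22 + K - K²)
(U(59, -66) + Y(51))*(3846 - 450) = ((-34 - 1*(-66)) + (22 + 51 - 1*51²))*(3846 - 450) = ((-34 + 66) + (22 + 51 - 1*2601))*3396 = (32 + (22 + 51 - 2601))*3396 = (32 - 2528)*3396 = -2496*3396 = -8476416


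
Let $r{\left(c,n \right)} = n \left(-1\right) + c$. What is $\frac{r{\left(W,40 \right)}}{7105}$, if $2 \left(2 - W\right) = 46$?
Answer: $- \frac{61}{7105} \approx -0.0085855$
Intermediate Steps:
$W = -21$ ($W = 2 - 23 = -21$)
$r{\left(c,n \right)} = c - n$ ($r{\left(c,n \right)} = - n + c = c - n$)
$\frac{r{\left(W,40 \right)}}{7105} = \frac{-21 - 40}{7105} = \left(-21 - 40\right) \frac{1}{7105} = \left(-61\right) \frac{1}{7105} = - \frac{61}{7105}$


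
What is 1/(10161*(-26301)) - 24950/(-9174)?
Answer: 9184227676/3376998189 ≈ 2.7196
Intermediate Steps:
1/(10161*(-26301)) - 24950/(-9174) = (1/10161)*(-1/26301) - 24950*(-1/9174) = -1/267244461 + 12475/4587 = 9184227676/3376998189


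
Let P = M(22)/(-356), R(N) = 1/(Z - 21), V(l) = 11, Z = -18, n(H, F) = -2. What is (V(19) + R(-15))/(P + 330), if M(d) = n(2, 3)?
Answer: 76184/2290899 ≈ 0.033255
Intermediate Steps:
M(d) = -2
R(N) = -1/39 (R(N) = 1/(-18 - 21) = 1/(-39) = -1/39)
P = 1/178 (P = -2/(-356) = -2*(-1/356) = 1/178 ≈ 0.0056180)
(V(19) + R(-15))/(P + 330) = (11 - 1/39)/(1/178 + 330) = (428/39)/(58741/178) = (178/58741)*(428/39) = 76184/2290899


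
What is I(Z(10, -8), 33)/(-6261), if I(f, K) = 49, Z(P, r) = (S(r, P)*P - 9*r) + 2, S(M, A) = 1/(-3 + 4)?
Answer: -49/6261 ≈ -0.0078262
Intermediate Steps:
S(M, A) = 1 (S(M, A) = 1/1 = 1)
Z(P, r) = 2 + P - 9*r (Z(P, r) = (1*P - 9*r) + 2 = (P - 9*r) + 2 = 2 + P - 9*r)
I(Z(10, -8), 33)/(-6261) = 49/(-6261) = 49*(-1/6261) = -49/6261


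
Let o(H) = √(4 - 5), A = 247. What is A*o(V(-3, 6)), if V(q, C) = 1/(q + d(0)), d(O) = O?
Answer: 247*I ≈ 247.0*I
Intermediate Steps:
V(q, C) = 1/q (V(q, C) = 1/(q + 0) = 1/q)
o(H) = I (o(H) = √(-1) = I)
A*o(V(-3, 6)) = 247*I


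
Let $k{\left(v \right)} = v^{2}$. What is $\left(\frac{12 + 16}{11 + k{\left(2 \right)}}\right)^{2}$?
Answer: $\frac{784}{225} \approx 3.4844$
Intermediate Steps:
$\left(\frac{12 + 16}{11 + k{\left(2 \right)}}\right)^{2} = \left(\frac{12 + 16}{11 + 2^{2}}\right)^{2} = \left(\frac{28}{11 + 4}\right)^{2} = \left(\frac{28}{15}\right)^{2} = \frac{784}{225}$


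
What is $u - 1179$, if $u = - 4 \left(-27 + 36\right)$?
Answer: $-1215$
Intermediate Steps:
$u = -36$ ($u = \left(-4\right) 9 = -36$)
$u - 1179 = -36 - 1179 = -1215$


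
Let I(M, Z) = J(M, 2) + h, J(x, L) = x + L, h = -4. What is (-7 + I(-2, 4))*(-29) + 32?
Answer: 351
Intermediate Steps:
J(x, L) = L + x
I(M, Z) = -2 + M (I(M, Z) = (2 + M) - 4 = -2 + M)
(-7 + I(-2, 4))*(-29) + 32 = (-7 + (-2 - 2))*(-29) + 32 = (-7 - 4)*(-29) + 32 = -11*(-29) + 32 = 319 + 32 = 351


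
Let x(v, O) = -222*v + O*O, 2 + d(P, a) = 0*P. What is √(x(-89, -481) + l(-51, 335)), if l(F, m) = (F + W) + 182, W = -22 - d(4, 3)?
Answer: √251230 ≈ 501.23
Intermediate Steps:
d(P, a) = -2 (d(P, a) = -2 + 0*P = -2 + 0 = -2)
x(v, O) = O² - 222*v (x(v, O) = -222*v + O² = O² - 222*v)
W = -20 (W = -22 - 1*(-2) = -22 + 2 = -20)
l(F, m) = 162 + F (l(F, m) = (F - 20) + 182 = (-20 + F) + 182 = 162 + F)
√(x(-89, -481) + l(-51, 335)) = √(((-481)² - 222*(-89)) + (162 - 51)) = √((231361 + 19758) + 111) = √(251119 + 111) = √251230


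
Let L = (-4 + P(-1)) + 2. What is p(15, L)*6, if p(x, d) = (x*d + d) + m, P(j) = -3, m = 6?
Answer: -444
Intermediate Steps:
L = -5 (L = (-4 - 3) + 2 = -7 + 2 = -5)
p(x, d) = 6 + d + d*x (p(x, d) = (x*d + d) + 6 = (d*x + d) + 6 = (d + d*x) + 6 = 6 + d + d*x)
p(15, L)*6 = (6 - 5 - 5*15)*6 = (6 - 5 - 75)*6 = -74*6 = -444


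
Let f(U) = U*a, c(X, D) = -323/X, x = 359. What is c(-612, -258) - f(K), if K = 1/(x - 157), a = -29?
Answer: 2441/3636 ≈ 0.67134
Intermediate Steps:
K = 1/202 (K = 1/(359 - 157) = 1/202 ≈ 0.0049505)
f(U) = -29*U (f(U) = U*(-29) = -29*U)
c(-612, -258) - f(K) = -323/(-612) - (-29)/202 = -323*(-1/612) - 1*(-29/202) = 19/36 + 29/202 = 2441/3636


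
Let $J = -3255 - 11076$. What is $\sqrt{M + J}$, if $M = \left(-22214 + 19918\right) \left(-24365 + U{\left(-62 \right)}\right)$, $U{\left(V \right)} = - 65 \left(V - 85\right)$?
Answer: $\sqrt{33989429} \approx 5830.0$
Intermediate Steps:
$U{\left(V \right)} = 5525 - 65 V$ ($U{\left(V \right)} = - 65 \left(-85 + V\right) = 5525 - 65 V$)
$J = -14331$ ($J = -3255 - 11076 = -14331$)
$M = 34003760$ ($M = \left(-22214 + 19918\right) \left(-24365 + \left(5525 - -4030\right)\right) = - 2296 \left(-24365 + \left(5525 + 4030\right)\right) = - 2296 \left(-24365 + 9555\right) = \left(-2296\right) \left(-14810\right) = 34003760$)
$\sqrt{M + J} = \sqrt{34003760 - 14331} = \sqrt{33989429}$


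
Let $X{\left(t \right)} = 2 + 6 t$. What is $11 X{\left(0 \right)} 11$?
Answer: $242$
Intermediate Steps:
$11 X{\left(0 \right)} 11 = 11 \left(2 + 6 \cdot 0\right) 11 = 11 \left(2 + 0\right) 11 = 11 \cdot 2 \cdot 11 = 22 \cdot 11 = 242$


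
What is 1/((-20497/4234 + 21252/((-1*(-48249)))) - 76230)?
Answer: -68095422/5191213678655 ≈ -1.3117e-5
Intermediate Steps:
1/((-20497/4234 + 21252/((-1*(-48249)))) - 76230) = 1/((-20497*1/4234 + 21252/48249) - 76230) = 1/((-20497/4234 + 21252*(1/48249)) - 76230) = 1/((-20497/4234 + 7084/16083) - 76230) = 1/(-299659595/68095422 - 76230) = 1/(-5191213678655/68095422) = -68095422/5191213678655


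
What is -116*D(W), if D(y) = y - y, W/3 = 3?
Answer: 0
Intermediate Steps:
W = 9 (W = 3*3 = 9)
D(y) = 0
-116*D(W) = -116*0 = 0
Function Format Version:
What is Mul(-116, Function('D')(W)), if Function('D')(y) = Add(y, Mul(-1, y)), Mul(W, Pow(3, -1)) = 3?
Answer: 0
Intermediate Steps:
W = 9 (W = Mul(3, 3) = 9)
Function('D')(y) = 0
Mul(-116, Function('D')(W)) = Mul(-116, 0) = 0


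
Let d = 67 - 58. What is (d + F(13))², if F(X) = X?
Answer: 484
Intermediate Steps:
d = 9
(d + F(13))² = (9 + 13)² = 22² = 484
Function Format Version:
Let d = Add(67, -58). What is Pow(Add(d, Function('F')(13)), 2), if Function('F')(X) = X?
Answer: 484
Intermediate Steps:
d = 9
Pow(Add(d, Function('F')(13)), 2) = Pow(Add(9, 13), 2) = Pow(22, 2) = 484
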